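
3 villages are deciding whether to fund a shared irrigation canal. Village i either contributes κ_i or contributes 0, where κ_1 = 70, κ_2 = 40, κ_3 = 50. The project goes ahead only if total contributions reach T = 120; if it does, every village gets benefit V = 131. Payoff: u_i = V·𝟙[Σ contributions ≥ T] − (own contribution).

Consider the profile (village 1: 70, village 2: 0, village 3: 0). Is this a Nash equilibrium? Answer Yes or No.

Total = 70 < 120: not provided.
Village 1 (pledges 70, payoff -70): dropping to 0 → total 0, payoff 0. Profitable deviation.

No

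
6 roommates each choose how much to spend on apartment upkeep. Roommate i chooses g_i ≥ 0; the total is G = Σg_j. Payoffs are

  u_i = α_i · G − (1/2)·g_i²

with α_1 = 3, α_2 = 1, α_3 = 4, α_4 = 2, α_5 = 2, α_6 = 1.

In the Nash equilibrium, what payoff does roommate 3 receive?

Roommate i's FOC: ∂u_i/∂g_i = α_i − g_i = 0, so g_i* = α_i.
NE contributions = (3, 1, 4, 2, 2, 1); G = 13.
u_3 = α_3·G − ½·(g_3)² = 4·13 − ½·4² = 44.

44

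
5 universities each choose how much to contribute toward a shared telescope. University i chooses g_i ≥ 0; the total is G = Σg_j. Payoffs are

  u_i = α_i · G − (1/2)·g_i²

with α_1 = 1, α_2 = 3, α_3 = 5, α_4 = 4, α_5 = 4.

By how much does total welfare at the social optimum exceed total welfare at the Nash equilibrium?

467

University i's FOC: ∂u_i/∂g_i = α_i − g_i = 0, so g_i* = α_i.
NE contributions = (1, 3, 5, 4, 4); G = 17.
W^NE = (Σα)·G − ½Σα_i² = 17² − ½·67 = 255.5.
Planner sets g_i = Σα_j = 17 for every i, so G^SO = 5·17 = 85.
W^SO = (Σα)·G^SO − ½·5·(Σα)² = (5/2)·17² = 722.5.
Deadweight loss = W^SO − W^NE = 467.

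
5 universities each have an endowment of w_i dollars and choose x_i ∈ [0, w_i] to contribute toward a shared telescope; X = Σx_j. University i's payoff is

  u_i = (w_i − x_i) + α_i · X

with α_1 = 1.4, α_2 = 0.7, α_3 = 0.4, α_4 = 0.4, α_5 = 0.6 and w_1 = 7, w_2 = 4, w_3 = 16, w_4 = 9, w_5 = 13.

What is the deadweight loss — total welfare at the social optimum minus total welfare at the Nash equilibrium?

∂u_i/∂x_i = α_i − 1, so university i contributes w_i if α_i > 1, else 0.
α_i > 1 for i ∈ {1}; NE contributions (7, 0, 0, 0, 0), X = 7.
W^NE = Σw_i − X^NE + (Σα_i)·X^NE = 49 + 2.5·7 = 66.5.
Planner: ∂(Σu_j)/∂x_i = Σα_j − 1 = 2.5 > 0, so everyone contributes w_i; X^SO = 49, W^SO = 49 + 2.5·49 = 171.5.
Deadweight loss = 105.

105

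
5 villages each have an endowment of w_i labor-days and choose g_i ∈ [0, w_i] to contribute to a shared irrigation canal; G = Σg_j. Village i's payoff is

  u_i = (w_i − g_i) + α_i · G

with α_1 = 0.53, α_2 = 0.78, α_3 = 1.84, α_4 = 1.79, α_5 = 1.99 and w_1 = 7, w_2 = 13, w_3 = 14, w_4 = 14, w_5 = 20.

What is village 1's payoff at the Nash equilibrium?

∂u_i/∂g_i = α_i − 1, so village i contributes w_i if α_i > 1, else 0.
α_i > 1 for i ∈ {3, 4, 5}; NE contributions (0, 0, 14, 14, 20), G = 48.
u_1 = (7 − 0) + 0.53·48 = 32.44.

32.44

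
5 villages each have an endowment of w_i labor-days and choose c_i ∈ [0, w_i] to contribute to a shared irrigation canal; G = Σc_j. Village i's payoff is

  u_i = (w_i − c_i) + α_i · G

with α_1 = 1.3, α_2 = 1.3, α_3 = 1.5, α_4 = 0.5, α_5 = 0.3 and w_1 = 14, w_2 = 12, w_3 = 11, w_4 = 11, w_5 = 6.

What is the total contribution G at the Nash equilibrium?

∂u_i/∂c_i = α_i − 1, so village i contributes w_i if α_i > 1, else 0.
α_i > 1 for i ∈ {1, 2, 3}; NE contributions (14, 12, 11, 0, 0), G = 37.

37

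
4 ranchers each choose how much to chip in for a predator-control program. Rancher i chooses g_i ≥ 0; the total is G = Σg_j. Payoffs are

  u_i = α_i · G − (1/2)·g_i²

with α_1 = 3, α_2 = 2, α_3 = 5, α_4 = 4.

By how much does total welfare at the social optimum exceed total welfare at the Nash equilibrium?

Rancher i's FOC: ∂u_i/∂g_i = α_i − g_i = 0, so g_i* = α_i.
NE contributions = (3, 2, 5, 4); G = 14.
W^NE = (Σα)·G − ½Σα_i² = 14² − ½·54 = 169.
Planner sets g_i = Σα_j = 14 for every i, so G^SO = 4·14 = 56.
W^SO = (Σα)·G^SO − ½·4·(Σα)² = (4/2)·14² = 392.
Deadweight loss = W^SO − W^NE = 223.

223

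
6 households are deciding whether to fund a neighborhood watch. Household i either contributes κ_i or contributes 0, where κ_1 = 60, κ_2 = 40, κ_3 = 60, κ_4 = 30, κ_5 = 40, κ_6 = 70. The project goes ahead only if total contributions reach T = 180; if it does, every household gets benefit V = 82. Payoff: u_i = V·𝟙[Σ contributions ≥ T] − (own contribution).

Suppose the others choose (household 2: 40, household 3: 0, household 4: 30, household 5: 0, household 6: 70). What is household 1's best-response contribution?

60

Others' total = 140. Contributing 60 brings total to 200 ≥ 180: gain V − κ_1 = 22.
Best response: 60.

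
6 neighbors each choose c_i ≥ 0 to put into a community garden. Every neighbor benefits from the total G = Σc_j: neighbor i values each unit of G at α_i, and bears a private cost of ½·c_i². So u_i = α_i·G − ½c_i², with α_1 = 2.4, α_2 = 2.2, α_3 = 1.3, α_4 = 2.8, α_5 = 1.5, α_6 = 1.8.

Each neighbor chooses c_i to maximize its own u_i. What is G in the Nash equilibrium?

Neighbor i's FOC: ∂u_i/∂c_i = α_i − c_i = 0, so c_i* = α_i.
NE contributions = (2.4, 2.2, 1.3, 2.8, 1.5, 1.8); G = 12.

12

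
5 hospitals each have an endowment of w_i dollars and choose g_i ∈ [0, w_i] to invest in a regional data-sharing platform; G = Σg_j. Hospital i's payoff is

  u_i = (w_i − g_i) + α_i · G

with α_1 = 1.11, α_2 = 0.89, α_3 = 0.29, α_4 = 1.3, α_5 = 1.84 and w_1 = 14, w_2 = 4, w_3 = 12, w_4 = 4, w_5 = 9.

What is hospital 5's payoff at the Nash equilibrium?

∂u_i/∂g_i = α_i − 1, so hospital i contributes w_i if α_i > 1, else 0.
α_i > 1 for i ∈ {1, 4, 5}; NE contributions (14, 0, 0, 4, 9), G = 27.
u_5 = (9 − 9) + 1.84·27 = 49.68.

49.68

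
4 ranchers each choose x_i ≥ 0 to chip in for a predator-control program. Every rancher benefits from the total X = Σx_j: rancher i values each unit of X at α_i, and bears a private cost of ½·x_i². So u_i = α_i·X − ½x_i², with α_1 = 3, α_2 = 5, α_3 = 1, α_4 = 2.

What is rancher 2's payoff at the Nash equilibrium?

42.5

Rancher i's FOC: ∂u_i/∂x_i = α_i − x_i = 0, so x_i* = α_i.
NE contributions = (3, 5, 1, 2); X = 11.
u_2 = α_2·X − ½·(x_2)² = 5·11 − ½·5² = 42.5.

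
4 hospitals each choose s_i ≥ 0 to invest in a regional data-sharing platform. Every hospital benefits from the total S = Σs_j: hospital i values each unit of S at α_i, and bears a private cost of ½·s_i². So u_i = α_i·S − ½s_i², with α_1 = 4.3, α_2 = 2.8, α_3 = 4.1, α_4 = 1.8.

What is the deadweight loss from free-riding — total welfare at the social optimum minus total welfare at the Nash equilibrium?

192.19

Hospital i's FOC: ∂u_i/∂s_i = α_i − s_i = 0, so s_i* = α_i.
NE contributions = (4.3, 2.8, 4.1, 1.8); S = 13.
W^NE = (Σα)·S − ½Σα_i² = 13² − ½·46.38 = 145.81.
Planner sets s_i = Σα_j = 13 for every i, so S^SO = 4·13 = 52.
W^SO = (Σα)·S^SO − ½·4·(Σα)² = (4/2)·13² = 338.
Deadweight loss = W^SO − W^NE = 192.19.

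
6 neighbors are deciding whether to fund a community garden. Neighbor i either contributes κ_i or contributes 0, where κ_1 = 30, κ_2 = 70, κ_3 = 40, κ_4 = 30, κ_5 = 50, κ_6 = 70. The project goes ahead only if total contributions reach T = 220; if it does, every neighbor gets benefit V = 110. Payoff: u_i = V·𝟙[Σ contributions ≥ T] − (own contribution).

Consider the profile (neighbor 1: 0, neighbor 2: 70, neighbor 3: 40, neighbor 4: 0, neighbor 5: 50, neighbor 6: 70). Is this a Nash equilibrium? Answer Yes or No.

Yes

Total = 230 ≥ 220: provided.
Neighbor 1 (pledges 0, payoff 110): pledging 30 → total 260, payoff 80. No gain.
Neighbor 2 (pledges 70, payoff 40): dropping to 0 → total 160, payoff 0. No gain.
Neighbor 3 (pledges 40, payoff 70): dropping to 0 → total 190, payoff 0. No gain.
Neighbor 4 (pledges 0, payoff 110): pledging 30 → total 260, payoff 80. No gain.
Neighbor 5 (pledges 50, payoff 60): dropping to 0 → total 180, payoff 0. No gain.
Neighbor 6 (pledges 70, payoff 40): dropping to 0 → total 160, payoff 0. No gain.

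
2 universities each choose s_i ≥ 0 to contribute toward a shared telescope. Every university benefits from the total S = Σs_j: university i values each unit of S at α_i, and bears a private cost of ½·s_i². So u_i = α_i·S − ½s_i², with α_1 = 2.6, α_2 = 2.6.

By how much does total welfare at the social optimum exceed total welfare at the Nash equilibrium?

6.76

University i's FOC: ∂u_i/∂s_i = α_i − s_i = 0, so s_i* = α_i.
NE contributions = (2.6, 2.6); S = 5.2.
W^NE = (Σα)·S − ½Σα_i² = 5.2² − ½·13.52 = 20.28.
Planner sets s_i = Σα_j = 5.2 for every i, so S^SO = 2·5.2 = 10.4.
W^SO = (Σα)·S^SO − ½·2·(Σα)² = (2/2)·5.2² = 27.04.
Deadweight loss = W^SO − W^NE = 6.76.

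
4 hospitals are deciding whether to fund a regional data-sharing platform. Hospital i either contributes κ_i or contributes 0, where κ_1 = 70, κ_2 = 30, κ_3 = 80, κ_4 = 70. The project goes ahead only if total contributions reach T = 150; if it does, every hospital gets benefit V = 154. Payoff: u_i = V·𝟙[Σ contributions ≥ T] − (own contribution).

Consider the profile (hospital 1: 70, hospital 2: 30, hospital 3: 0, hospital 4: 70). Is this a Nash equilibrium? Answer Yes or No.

Total = 170 ≥ 150: provided.
Hospital 1 (pledges 70, payoff 84): dropping to 0 → total 100, payoff 0. No gain.
Hospital 2 (pledges 30, payoff 124): dropping to 0 → total 140, payoff 0. No gain.
Hospital 3 (pledges 0, payoff 154): pledging 80 → total 250, payoff 74. No gain.
Hospital 4 (pledges 70, payoff 84): dropping to 0 → total 100, payoff 0. No gain.

Yes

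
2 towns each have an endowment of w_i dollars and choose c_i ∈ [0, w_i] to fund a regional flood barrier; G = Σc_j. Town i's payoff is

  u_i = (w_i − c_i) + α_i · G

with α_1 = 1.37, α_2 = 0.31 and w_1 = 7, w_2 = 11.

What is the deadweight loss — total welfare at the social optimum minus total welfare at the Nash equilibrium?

7.48

∂u_i/∂c_i = α_i − 1, so town i contributes w_i if α_i > 1, else 0.
α_i > 1 for i ∈ {1}; NE contributions (7, 0), G = 7.
W^NE = Σw_i − G^NE + (Σα_i)·G^NE = 18 + 0.68·7 = 22.76.
Planner: ∂(Σu_j)/∂c_i = Σα_j − 1 = 0.68 > 0, so everyone contributes w_i; G^SO = 18, W^SO = 18 + 0.68·18 = 30.24.
Deadweight loss = 7.48.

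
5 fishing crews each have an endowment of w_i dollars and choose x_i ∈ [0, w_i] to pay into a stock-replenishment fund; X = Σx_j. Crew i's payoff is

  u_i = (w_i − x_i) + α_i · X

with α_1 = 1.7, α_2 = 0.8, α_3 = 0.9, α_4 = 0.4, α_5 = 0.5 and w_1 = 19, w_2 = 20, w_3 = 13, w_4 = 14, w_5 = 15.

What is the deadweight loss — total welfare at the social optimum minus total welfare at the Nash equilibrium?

∂u_i/∂x_i = α_i − 1, so crew i contributes w_i if α_i > 1, else 0.
α_i > 1 for i ∈ {1}; NE contributions (19, 0, 0, 0, 0), X = 19.
W^NE = Σw_i − X^NE + (Σα_i)·X^NE = 81 + 3.3·19 = 143.7.
Planner: ∂(Σu_j)/∂x_i = Σα_j − 1 = 3.3 > 0, so everyone contributes w_i; X^SO = 81, W^SO = 81 + 3.3·81 = 348.3.
Deadweight loss = 204.6.

204.6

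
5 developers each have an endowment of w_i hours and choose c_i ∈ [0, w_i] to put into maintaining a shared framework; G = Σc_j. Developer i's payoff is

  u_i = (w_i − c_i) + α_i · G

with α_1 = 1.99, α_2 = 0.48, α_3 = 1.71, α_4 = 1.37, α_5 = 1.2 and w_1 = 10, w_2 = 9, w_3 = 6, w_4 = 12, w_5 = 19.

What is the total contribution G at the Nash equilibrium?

47

∂u_i/∂c_i = α_i − 1, so developer i contributes w_i if α_i > 1, else 0.
α_i > 1 for i ∈ {1, 3, 4, 5}; NE contributions (10, 0, 6, 12, 19), G = 47.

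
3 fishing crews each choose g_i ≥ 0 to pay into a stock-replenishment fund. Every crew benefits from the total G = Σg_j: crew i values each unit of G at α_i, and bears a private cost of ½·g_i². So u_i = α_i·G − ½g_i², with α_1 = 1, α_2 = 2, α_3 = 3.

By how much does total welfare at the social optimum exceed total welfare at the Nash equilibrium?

25

Crew i's FOC: ∂u_i/∂g_i = α_i − g_i = 0, so g_i* = α_i.
NE contributions = (1, 2, 3); G = 6.
W^NE = (Σα)·G − ½Σα_i² = 6² − ½·14 = 29.
Planner sets g_i = Σα_j = 6 for every i, so G^SO = 3·6 = 18.
W^SO = (Σα)·G^SO − ½·3·(Σα)² = (3/2)·6² = 54.
Deadweight loss = W^SO − W^NE = 25.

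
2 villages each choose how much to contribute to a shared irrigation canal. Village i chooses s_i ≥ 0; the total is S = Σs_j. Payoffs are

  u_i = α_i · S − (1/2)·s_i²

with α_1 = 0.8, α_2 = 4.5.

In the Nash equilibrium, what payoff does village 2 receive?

Village i's FOC: ∂u_i/∂s_i = α_i − s_i = 0, so s_i* = α_i.
NE contributions = (0.8, 4.5); S = 5.3.
u_2 = α_2·S − ½·(s_2)² = 4.5·5.3 − ½·4.5² = 13.725.

13.725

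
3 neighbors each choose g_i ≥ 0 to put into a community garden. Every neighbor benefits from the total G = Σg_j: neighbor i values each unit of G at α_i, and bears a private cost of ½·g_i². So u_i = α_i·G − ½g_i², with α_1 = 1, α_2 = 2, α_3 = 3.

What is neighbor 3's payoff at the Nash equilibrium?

Neighbor i's FOC: ∂u_i/∂g_i = α_i − g_i = 0, so g_i* = α_i.
NE contributions = (1, 2, 3); G = 6.
u_3 = α_3·G − ½·(g_3)² = 3·6 − ½·3² = 13.5.

13.5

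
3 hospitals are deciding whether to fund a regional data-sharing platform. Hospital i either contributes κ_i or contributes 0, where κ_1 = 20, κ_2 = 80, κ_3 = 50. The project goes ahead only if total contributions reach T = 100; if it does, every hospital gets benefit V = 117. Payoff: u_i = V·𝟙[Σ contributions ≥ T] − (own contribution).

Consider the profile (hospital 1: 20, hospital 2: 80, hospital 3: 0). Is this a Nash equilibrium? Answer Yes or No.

Yes

Total = 100 ≥ 100: provided.
Hospital 1 (pledges 20, payoff 97): dropping to 0 → total 80, payoff 0. No gain.
Hospital 2 (pledges 80, payoff 37): dropping to 0 → total 20, payoff 0. No gain.
Hospital 3 (pledges 0, payoff 117): pledging 50 → total 150, payoff 67. No gain.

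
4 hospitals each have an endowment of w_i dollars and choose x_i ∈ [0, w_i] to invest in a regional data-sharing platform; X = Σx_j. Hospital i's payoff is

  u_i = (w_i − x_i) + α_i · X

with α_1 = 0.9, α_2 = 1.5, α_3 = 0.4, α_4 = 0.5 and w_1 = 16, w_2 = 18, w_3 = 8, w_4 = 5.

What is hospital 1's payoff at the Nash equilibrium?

∂u_i/∂x_i = α_i − 1, so hospital i contributes w_i if α_i > 1, else 0.
α_i > 1 for i ∈ {2}; NE contributions (0, 18, 0, 0), X = 18.
u_1 = (16 − 0) + 0.9·18 = 32.2.

32.2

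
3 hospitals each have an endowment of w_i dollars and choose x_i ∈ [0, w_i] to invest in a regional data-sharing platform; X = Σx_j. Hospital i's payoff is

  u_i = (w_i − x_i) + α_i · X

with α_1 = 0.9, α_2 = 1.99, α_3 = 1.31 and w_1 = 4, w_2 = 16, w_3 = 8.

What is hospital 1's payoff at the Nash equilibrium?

25.6

∂u_i/∂x_i = α_i − 1, so hospital i contributes w_i if α_i > 1, else 0.
α_i > 1 for i ∈ {2, 3}; NE contributions (0, 16, 8), X = 24.
u_1 = (4 − 0) + 0.9·24 = 25.6.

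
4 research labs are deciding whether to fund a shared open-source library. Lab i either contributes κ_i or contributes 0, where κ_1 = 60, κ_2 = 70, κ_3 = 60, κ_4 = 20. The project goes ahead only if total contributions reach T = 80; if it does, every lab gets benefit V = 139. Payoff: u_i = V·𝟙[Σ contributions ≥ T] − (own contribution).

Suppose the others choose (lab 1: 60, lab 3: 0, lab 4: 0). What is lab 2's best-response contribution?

70

Others' total = 60. Contributing 70 brings total to 130 ≥ 80: gain V − κ_2 = 69.
Best response: 70.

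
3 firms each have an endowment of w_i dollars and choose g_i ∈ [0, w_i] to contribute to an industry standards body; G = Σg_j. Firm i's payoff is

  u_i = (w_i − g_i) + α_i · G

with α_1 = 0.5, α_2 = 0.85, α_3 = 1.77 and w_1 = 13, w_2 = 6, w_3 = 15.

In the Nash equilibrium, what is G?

15

∂u_i/∂g_i = α_i − 1, so firm i contributes w_i if α_i > 1, else 0.
α_i > 1 for i ∈ {3}; NE contributions (0, 0, 15), G = 15.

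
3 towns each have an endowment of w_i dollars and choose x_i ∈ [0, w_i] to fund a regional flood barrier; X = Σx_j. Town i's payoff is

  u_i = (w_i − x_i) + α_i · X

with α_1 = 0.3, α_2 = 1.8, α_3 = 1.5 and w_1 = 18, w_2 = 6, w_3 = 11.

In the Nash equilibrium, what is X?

17

∂u_i/∂x_i = α_i − 1, so town i contributes w_i if α_i > 1, else 0.
α_i > 1 for i ∈ {2, 3}; NE contributions (0, 6, 11), X = 17.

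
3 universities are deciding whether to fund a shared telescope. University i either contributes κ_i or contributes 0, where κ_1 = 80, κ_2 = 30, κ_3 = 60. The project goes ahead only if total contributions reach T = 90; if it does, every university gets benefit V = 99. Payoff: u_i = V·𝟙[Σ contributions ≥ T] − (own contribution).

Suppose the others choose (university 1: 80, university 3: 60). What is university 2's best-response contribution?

Others' total = 140 ≥ 90; contributing adds cost 30 for no extra benefit.
Best response: 0.

0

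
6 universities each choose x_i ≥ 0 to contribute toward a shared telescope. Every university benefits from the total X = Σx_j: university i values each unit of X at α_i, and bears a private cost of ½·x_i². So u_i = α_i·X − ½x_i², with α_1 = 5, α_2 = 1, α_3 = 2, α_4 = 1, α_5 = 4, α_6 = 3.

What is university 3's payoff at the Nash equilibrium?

University i's FOC: ∂u_i/∂x_i = α_i − x_i = 0, so x_i* = α_i.
NE contributions = (5, 1, 2, 1, 4, 3); X = 16.
u_3 = α_3·X − ½·(x_3)² = 2·16 − ½·2² = 30.

30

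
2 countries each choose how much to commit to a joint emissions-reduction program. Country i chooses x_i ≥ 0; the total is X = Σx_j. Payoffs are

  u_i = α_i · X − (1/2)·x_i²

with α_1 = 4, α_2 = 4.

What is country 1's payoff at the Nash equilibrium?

24

Country i's FOC: ∂u_i/∂x_i = α_i − x_i = 0, so x_i* = α_i.
NE contributions = (4, 4); X = 8.
u_1 = α_1·X − ½·(x_1)² = 4·8 − ½·4² = 24.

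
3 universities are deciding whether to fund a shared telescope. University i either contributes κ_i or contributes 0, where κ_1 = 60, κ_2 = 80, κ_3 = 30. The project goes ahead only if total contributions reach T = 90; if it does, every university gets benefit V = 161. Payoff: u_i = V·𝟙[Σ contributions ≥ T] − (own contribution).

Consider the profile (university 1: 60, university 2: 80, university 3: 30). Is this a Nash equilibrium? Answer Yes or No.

Total = 170 ≥ 90: provided.
University 1 (pledges 60, payoff 101): dropping to 0 → total 110, payoff 161. Profitable deviation.

No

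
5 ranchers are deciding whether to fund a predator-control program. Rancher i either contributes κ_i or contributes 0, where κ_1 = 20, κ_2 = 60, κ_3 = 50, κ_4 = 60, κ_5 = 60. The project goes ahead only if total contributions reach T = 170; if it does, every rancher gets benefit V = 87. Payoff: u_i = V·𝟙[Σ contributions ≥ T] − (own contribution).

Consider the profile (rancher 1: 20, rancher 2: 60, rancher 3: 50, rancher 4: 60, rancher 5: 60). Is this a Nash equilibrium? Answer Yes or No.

No

Total = 250 ≥ 170: provided.
Rancher 1 (pledges 20, payoff 67): dropping to 0 → total 230, payoff 87. Profitable deviation.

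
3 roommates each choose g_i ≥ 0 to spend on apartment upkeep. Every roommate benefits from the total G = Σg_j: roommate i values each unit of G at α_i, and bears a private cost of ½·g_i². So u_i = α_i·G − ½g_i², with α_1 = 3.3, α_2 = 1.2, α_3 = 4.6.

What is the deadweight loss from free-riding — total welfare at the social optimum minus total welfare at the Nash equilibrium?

Roommate i's FOC: ∂u_i/∂g_i = α_i − g_i = 0, so g_i* = α_i.
NE contributions = (3.3, 1.2, 4.6); G = 9.1.
W^NE = (Σα)·G − ½Σα_i² = 9.1² − ½·33.49 = 66.065.
Planner sets g_i = Σα_j = 9.1 for every i, so G^SO = 3·9.1 = 27.3.
W^SO = (Σα)·G^SO − ½·3·(Σα)² = (3/2)·9.1² = 124.215.
Deadweight loss = W^SO − W^NE = 58.15.

58.15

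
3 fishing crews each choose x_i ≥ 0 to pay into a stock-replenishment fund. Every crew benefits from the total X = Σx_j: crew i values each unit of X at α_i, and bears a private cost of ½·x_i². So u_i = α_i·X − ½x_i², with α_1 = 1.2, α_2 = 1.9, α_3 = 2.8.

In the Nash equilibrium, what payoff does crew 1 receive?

6.36

Crew i's FOC: ∂u_i/∂x_i = α_i − x_i = 0, so x_i* = α_i.
NE contributions = (1.2, 1.9, 2.8); X = 5.9.
u_1 = α_1·X − ½·(x_1)² = 1.2·5.9 − ½·1.2² = 6.36.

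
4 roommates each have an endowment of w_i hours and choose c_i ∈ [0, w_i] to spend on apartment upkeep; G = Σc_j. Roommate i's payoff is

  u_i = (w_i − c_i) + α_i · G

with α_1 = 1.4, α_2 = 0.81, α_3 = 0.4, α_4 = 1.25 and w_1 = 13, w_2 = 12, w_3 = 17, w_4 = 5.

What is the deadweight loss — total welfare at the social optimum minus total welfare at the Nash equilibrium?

82.94

∂u_i/∂c_i = α_i − 1, so roommate i contributes w_i if α_i > 1, else 0.
α_i > 1 for i ∈ {1, 4}; NE contributions (13, 0, 0, 5), G = 18.
W^NE = Σw_i − G^NE + (Σα_i)·G^NE = 47 + 2.86·18 = 98.48.
Planner: ∂(Σu_j)/∂c_i = Σα_j − 1 = 2.86 > 0, so everyone contributes w_i; G^SO = 47, W^SO = 47 + 2.86·47 = 181.42.
Deadweight loss = 82.94.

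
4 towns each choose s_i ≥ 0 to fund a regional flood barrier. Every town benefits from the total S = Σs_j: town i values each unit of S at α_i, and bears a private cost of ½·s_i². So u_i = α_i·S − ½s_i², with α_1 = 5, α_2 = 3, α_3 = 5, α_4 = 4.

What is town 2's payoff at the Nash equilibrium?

Town i's FOC: ∂u_i/∂s_i = α_i − s_i = 0, so s_i* = α_i.
NE contributions = (5, 3, 5, 4); S = 17.
u_2 = α_2·S − ½·(s_2)² = 3·17 − ½·3² = 46.5.

46.5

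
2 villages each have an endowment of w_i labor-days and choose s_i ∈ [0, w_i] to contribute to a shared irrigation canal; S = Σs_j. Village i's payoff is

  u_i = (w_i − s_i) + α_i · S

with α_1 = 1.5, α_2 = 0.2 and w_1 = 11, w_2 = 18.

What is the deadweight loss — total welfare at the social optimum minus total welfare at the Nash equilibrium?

∂u_i/∂s_i = α_i − 1, so village i contributes w_i if α_i > 1, else 0.
α_i > 1 for i ∈ {1}; NE contributions (11, 0), S = 11.
W^NE = Σw_i − S^NE + (Σα_i)·S^NE = 29 + 0.7·11 = 36.7.
Planner: ∂(Σu_j)/∂s_i = Σα_j − 1 = 0.7 > 0, so everyone contributes w_i; S^SO = 29, W^SO = 29 + 0.7·29 = 49.3.
Deadweight loss = 12.6.

12.6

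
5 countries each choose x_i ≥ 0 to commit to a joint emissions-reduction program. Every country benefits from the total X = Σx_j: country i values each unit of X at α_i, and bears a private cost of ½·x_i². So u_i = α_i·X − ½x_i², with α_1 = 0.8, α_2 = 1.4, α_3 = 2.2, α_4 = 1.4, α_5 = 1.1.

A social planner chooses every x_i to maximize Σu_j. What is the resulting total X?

Planner FOC: ∂(Σu_j)/∂x_i = (Σα_j) − x_i = 0, so x_i^SO = Σα_j = 6.9 for every i; X^SO = 34.5.

34.5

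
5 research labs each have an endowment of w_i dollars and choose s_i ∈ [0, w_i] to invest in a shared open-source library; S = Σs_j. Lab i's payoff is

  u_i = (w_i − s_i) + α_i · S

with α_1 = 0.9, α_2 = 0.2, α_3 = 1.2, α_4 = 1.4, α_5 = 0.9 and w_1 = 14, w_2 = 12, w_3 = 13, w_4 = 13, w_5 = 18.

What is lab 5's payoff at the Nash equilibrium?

41.4

∂u_i/∂s_i = α_i − 1, so lab i contributes w_i if α_i > 1, else 0.
α_i > 1 for i ∈ {3, 4}; NE contributions (0, 0, 13, 13, 0), S = 26.
u_5 = (18 − 0) + 0.9·26 = 41.4.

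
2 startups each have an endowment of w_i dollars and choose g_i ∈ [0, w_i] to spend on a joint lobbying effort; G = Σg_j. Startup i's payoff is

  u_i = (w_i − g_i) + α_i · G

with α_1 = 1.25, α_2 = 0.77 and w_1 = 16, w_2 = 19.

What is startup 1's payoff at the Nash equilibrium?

20

∂u_i/∂g_i = α_i − 1, so startup i contributes w_i if α_i > 1, else 0.
α_i > 1 for i ∈ {1}; NE contributions (16, 0), G = 16.
u_1 = (16 − 16) + 1.25·16 = 20.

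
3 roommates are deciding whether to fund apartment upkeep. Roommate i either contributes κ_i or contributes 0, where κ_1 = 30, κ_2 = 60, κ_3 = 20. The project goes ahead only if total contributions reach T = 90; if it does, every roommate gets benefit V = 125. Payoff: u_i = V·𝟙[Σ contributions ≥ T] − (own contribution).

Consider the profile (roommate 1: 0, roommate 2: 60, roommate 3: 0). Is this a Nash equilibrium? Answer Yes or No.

Total = 60 < 90: not provided.
Roommate 1 (pledges 0, payoff 0): pledging 30 → total 90, payoff 95. Profitable deviation.

No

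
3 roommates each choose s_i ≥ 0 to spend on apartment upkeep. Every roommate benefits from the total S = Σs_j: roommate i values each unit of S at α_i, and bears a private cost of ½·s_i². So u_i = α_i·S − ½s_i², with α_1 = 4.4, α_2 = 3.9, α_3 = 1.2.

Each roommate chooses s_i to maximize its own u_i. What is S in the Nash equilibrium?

9.5

Roommate i's FOC: ∂u_i/∂s_i = α_i − s_i = 0, so s_i* = α_i.
NE contributions = (4.4, 3.9, 1.2); S = 9.5.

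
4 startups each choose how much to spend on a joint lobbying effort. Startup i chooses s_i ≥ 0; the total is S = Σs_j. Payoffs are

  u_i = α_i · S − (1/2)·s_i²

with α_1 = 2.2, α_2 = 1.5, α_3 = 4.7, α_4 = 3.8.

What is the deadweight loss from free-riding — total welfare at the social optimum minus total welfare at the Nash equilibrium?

170.65

Startup i's FOC: ∂u_i/∂s_i = α_i − s_i = 0, so s_i* = α_i.
NE contributions = (2.2, 1.5, 4.7, 3.8); S = 12.2.
W^NE = (Σα)·S − ½Σα_i² = 12.2² − ½·43.62 = 127.03.
Planner sets s_i = Σα_j = 12.2 for every i, so S^SO = 4·12.2 = 48.8.
W^SO = (Σα)·S^SO − ½·4·(Σα)² = (4/2)·12.2² = 297.68.
Deadweight loss = W^SO − W^NE = 170.65.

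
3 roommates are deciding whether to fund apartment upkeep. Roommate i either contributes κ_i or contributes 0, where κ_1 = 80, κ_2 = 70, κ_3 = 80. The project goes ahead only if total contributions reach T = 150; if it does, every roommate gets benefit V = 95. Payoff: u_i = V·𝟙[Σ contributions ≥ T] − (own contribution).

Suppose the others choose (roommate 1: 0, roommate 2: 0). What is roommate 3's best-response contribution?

Others' total = 0. Even contributing 80 gives 80 < 150: no benefit either way.
Best response: 0.

0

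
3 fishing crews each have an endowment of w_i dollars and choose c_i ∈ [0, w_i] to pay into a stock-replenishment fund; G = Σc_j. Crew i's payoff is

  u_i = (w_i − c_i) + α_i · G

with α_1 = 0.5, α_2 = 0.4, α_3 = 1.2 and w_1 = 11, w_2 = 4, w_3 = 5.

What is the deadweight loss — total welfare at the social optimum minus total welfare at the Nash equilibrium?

∂u_i/∂c_i = α_i − 1, so crew i contributes w_i if α_i > 1, else 0.
α_i > 1 for i ∈ {3}; NE contributions (0, 0, 5), G = 5.
W^NE = Σw_i − G^NE + (Σα_i)·G^NE = 20 + 1.1·5 = 25.5.
Planner: ∂(Σu_j)/∂c_i = Σα_j − 1 = 1.1 > 0, so everyone contributes w_i; G^SO = 20, W^SO = 20 + 1.1·20 = 42.
Deadweight loss = 16.5.

16.5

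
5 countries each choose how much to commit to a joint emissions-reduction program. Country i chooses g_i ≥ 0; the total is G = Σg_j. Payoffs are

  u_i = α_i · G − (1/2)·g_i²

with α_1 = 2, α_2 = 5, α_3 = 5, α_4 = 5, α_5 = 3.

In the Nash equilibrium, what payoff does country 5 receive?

Country i's FOC: ∂u_i/∂g_i = α_i − g_i = 0, so g_i* = α_i.
NE contributions = (2, 5, 5, 5, 3); G = 20.
u_5 = α_5·G − ½·(g_5)² = 3·20 − ½·3² = 55.5.

55.5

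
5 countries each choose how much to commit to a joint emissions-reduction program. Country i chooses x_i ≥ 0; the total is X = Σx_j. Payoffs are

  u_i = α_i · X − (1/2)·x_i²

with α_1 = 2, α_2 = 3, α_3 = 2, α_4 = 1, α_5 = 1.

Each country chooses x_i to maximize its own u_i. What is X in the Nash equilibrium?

Country i's FOC: ∂u_i/∂x_i = α_i − x_i = 0, so x_i* = α_i.
NE contributions = (2, 3, 2, 1, 1); X = 9.

9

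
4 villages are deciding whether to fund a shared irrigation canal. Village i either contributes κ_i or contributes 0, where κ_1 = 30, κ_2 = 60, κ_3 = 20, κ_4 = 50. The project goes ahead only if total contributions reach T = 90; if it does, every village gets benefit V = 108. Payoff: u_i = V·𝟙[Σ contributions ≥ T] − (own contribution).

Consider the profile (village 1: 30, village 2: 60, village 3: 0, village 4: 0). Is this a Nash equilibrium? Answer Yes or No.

Yes

Total = 90 ≥ 90: provided.
Village 1 (pledges 30, payoff 78): dropping to 0 → total 60, payoff 0. No gain.
Village 2 (pledges 60, payoff 48): dropping to 0 → total 30, payoff 0. No gain.
Village 3 (pledges 0, payoff 108): pledging 20 → total 110, payoff 88. No gain.
Village 4 (pledges 0, payoff 108): pledging 50 → total 140, payoff 58. No gain.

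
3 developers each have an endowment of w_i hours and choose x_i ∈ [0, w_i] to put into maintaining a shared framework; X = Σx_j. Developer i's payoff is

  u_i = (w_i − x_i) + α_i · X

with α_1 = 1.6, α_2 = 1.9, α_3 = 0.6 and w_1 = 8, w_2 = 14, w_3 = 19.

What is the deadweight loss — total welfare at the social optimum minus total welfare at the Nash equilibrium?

58.9

∂u_i/∂x_i = α_i − 1, so developer i contributes w_i if α_i > 1, else 0.
α_i > 1 for i ∈ {1, 2}; NE contributions (8, 14, 0), X = 22.
W^NE = Σw_i − X^NE + (Σα_i)·X^NE = 41 + 3.1·22 = 109.2.
Planner: ∂(Σu_j)/∂x_i = Σα_j − 1 = 3.1 > 0, so everyone contributes w_i; X^SO = 41, W^SO = 41 + 3.1·41 = 168.1.
Deadweight loss = 58.9.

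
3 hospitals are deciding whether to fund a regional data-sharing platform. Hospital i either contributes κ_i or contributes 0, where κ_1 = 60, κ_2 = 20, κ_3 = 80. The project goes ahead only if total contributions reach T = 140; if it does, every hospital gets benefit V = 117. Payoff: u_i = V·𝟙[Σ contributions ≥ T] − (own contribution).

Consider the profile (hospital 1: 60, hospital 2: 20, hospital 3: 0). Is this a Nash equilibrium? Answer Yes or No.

No

Total = 80 < 140: not provided.
Hospital 1 (pledges 60, payoff -60): dropping to 0 → total 20, payoff 0. Profitable deviation.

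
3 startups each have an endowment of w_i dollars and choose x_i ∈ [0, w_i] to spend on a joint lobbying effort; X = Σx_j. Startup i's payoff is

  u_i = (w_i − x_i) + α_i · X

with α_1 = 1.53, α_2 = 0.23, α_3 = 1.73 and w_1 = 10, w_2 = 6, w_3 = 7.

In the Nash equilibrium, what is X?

∂u_i/∂x_i = α_i − 1, so startup i contributes w_i if α_i > 1, else 0.
α_i > 1 for i ∈ {1, 3}; NE contributions (10, 0, 7), X = 17.

17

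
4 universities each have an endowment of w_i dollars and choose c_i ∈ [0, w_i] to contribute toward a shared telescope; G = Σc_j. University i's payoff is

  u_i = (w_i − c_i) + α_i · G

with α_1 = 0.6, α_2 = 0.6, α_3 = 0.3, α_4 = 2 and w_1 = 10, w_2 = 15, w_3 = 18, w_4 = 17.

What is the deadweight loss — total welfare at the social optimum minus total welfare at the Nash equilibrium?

∂u_i/∂c_i = α_i − 1, so university i contributes w_i if α_i > 1, else 0.
α_i > 1 for i ∈ {4}; NE contributions (0, 0, 0, 17), G = 17.
W^NE = Σw_i − G^NE + (Σα_i)·G^NE = 60 + 2.5·17 = 102.5.
Planner: ∂(Σu_j)/∂c_i = Σα_j − 1 = 2.5 > 0, so everyone contributes w_i; G^SO = 60, W^SO = 60 + 2.5·60 = 210.
Deadweight loss = 107.5.

107.5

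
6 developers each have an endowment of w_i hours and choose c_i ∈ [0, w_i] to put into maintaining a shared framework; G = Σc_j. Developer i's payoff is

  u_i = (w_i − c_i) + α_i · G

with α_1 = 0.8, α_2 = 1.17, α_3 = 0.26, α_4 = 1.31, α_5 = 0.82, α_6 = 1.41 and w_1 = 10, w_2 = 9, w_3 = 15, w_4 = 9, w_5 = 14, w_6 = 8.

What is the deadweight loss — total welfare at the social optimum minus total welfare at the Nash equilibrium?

186.03

∂u_i/∂c_i = α_i − 1, so developer i contributes w_i if α_i > 1, else 0.
α_i > 1 for i ∈ {2, 4, 6}; NE contributions (0, 9, 0, 9, 0, 8), G = 26.
W^NE = Σw_i − G^NE + (Σα_i)·G^NE = 65 + 4.77·26 = 189.02.
Planner: ∂(Σu_j)/∂c_i = Σα_j − 1 = 4.77 > 0, so everyone contributes w_i; G^SO = 65, W^SO = 65 + 4.77·65 = 375.05.
Deadweight loss = 186.03.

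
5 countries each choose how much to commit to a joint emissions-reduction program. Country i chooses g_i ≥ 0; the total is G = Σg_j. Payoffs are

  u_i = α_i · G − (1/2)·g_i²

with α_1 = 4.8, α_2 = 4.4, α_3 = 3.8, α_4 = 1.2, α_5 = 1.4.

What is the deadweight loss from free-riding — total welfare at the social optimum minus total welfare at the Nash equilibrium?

Country i's FOC: ∂u_i/∂g_i = α_i − g_i = 0, so g_i* = α_i.
NE contributions = (4.8, 4.4, 3.8, 1.2, 1.4); G = 15.6.
W^NE = (Σα)·G − ½Σα_i² = 15.6² − ½·60.24 = 213.24.
Planner sets g_i = Σα_j = 15.6 for every i, so G^SO = 5·15.6 = 78.
W^SO = (Σα)·G^SO − ½·5·(Σα)² = (5/2)·15.6² = 608.4.
Deadweight loss = W^SO − W^NE = 395.16.

395.16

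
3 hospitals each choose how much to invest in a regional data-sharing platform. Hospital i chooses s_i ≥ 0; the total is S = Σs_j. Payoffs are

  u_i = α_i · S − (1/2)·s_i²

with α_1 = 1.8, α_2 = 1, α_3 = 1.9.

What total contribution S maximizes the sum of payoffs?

Planner FOC: ∂(Σu_j)/∂s_i = (Σα_j) − s_i = 0, so s_i^SO = Σα_j = 4.7 for every i; S^SO = 14.1.

14.1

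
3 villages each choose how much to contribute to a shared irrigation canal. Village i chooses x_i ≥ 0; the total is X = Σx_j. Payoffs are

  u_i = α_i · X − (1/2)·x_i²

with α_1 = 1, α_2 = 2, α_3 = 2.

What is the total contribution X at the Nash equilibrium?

Village i's FOC: ∂u_i/∂x_i = α_i − x_i = 0, so x_i* = α_i.
NE contributions = (1, 2, 2); X = 5.

5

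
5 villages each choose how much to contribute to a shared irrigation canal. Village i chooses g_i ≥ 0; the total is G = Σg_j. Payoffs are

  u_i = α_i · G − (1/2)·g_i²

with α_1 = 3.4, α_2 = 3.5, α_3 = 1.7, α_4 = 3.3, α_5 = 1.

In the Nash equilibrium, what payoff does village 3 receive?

20.485

Village i's FOC: ∂u_i/∂g_i = α_i − g_i = 0, so g_i* = α_i.
NE contributions = (3.4, 3.5, 1.7, 3.3, 1); G = 12.9.
u_3 = α_3·G − ½·(g_3)² = 1.7·12.9 − ½·1.7² = 20.485.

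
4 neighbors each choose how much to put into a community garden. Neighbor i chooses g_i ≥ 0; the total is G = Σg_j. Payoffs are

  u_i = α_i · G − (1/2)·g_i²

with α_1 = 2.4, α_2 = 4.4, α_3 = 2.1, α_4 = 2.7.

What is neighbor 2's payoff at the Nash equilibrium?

Neighbor i's FOC: ∂u_i/∂g_i = α_i − g_i = 0, so g_i* = α_i.
NE contributions = (2.4, 4.4, 2.1, 2.7); G = 11.6.
u_2 = α_2·G − ½·(g_2)² = 4.4·11.6 − ½·4.4² = 41.36.

41.36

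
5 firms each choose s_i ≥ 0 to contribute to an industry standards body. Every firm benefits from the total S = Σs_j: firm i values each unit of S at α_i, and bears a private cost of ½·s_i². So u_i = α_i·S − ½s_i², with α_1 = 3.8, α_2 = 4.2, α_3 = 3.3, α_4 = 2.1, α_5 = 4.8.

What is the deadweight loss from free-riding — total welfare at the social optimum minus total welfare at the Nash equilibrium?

Firm i's FOC: ∂u_i/∂s_i = α_i − s_i = 0, so s_i* = α_i.
NE contributions = (3.8, 4.2, 3.3, 2.1, 4.8); S = 18.2.
W^NE = (Σα)·S − ½Σα_i² = 18.2² − ½·70.42 = 296.03.
Planner sets s_i = Σα_j = 18.2 for every i, so S^SO = 5·18.2 = 91.
W^SO = (Σα)·S^SO − ½·5·(Σα)² = (5/2)·18.2² = 828.1.
Deadweight loss = W^SO − W^NE = 532.07.

532.07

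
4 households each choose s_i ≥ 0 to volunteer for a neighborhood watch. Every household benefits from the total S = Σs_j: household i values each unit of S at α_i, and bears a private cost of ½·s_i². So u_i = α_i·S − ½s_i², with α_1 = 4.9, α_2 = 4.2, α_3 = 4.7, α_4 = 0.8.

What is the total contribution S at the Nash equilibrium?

14.6

Household i's FOC: ∂u_i/∂s_i = α_i − s_i = 0, so s_i* = α_i.
NE contributions = (4.9, 4.2, 4.7, 0.8); S = 14.6.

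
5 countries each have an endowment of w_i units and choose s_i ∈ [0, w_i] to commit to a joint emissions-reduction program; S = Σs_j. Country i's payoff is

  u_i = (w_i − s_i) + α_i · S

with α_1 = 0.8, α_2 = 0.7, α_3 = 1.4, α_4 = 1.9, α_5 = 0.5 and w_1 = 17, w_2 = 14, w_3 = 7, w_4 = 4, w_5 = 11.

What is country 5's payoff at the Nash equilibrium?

16.5

∂u_i/∂s_i = α_i − 1, so country i contributes w_i if α_i > 1, else 0.
α_i > 1 for i ∈ {3, 4}; NE contributions (0, 0, 7, 4, 0), S = 11.
u_5 = (11 − 0) + 0.5·11 = 16.5.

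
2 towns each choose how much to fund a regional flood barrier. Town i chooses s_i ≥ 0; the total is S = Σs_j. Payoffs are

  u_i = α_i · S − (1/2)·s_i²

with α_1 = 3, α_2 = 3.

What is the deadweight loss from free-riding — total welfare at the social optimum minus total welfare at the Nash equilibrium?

Town i's FOC: ∂u_i/∂s_i = α_i − s_i = 0, so s_i* = α_i.
NE contributions = (3, 3); S = 6.
W^NE = (Σα)·S − ½Σα_i² = 6² − ½·18 = 27.
Planner sets s_i = Σα_j = 6 for every i, so S^SO = 2·6 = 12.
W^SO = (Σα)·S^SO − ½·2·(Σα)² = (2/2)·6² = 36.
Deadweight loss = W^SO − W^NE = 9.

9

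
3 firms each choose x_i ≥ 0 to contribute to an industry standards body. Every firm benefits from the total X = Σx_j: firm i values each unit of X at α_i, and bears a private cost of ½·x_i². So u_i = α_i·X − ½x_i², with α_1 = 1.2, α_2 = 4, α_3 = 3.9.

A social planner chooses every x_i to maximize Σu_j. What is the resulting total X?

27.3

Planner FOC: ∂(Σu_j)/∂x_i = (Σα_j) − x_i = 0, so x_i^SO = Σα_j = 9.1 for every i; X^SO = 27.3.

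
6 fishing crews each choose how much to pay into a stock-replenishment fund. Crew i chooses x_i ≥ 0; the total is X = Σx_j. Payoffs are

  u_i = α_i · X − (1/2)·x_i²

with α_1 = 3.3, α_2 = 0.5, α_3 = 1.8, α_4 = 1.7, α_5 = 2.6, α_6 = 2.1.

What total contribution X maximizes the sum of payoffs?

Planner FOC: ∂(Σu_j)/∂x_i = (Σα_j) − x_i = 0, so x_i^SO = Σα_j = 12 for every i; X^SO = 72.

72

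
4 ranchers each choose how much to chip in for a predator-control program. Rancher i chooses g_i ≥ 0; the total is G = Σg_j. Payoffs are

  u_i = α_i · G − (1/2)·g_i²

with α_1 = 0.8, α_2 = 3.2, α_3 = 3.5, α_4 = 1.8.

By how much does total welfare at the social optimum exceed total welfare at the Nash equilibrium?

99.675

Rancher i's FOC: ∂u_i/∂g_i = α_i − g_i = 0, so g_i* = α_i.
NE contributions = (0.8, 3.2, 3.5, 1.8); G = 9.3.
W^NE = (Σα)·G − ½Σα_i² = 9.3² − ½·26.37 = 73.305.
Planner sets g_i = Σα_j = 9.3 for every i, so G^SO = 4·9.3 = 37.2.
W^SO = (Σα)·G^SO − ½·4·(Σα)² = (4/2)·9.3² = 172.98.
Deadweight loss = W^SO − W^NE = 99.675.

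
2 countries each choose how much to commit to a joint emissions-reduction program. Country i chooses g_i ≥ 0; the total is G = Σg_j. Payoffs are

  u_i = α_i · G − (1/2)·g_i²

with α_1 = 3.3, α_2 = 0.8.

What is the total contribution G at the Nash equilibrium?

Country i's FOC: ∂u_i/∂g_i = α_i − g_i = 0, so g_i* = α_i.
NE contributions = (3.3, 0.8); G = 4.1.

4.1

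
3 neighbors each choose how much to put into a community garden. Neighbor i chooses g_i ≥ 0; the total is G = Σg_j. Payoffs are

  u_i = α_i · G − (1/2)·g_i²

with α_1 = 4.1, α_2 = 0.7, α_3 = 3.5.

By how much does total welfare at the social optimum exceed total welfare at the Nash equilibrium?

Neighbor i's FOC: ∂u_i/∂g_i = α_i − g_i = 0, so g_i* = α_i.
NE contributions = (4.1, 0.7, 3.5); G = 8.3.
W^NE = (Σα)·G − ½Σα_i² = 8.3² − ½·29.55 = 54.115.
Planner sets g_i = Σα_j = 8.3 for every i, so G^SO = 3·8.3 = 24.9.
W^SO = (Σα)·G^SO − ½·3·(Σα)² = (3/2)·8.3² = 103.335.
Deadweight loss = W^SO − W^NE = 49.22.

49.22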